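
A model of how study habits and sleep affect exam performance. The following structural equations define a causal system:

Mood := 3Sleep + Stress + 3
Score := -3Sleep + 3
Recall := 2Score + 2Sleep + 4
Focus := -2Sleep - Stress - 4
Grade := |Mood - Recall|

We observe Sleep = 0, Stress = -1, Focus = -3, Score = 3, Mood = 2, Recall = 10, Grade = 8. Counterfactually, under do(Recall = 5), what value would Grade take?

Intervening sets Recall = 5 and removes its equation (Recall := 2Score + 2Sleep + 4).
Mood = 3Sleep + Stress + 3  [with Sleep=0, Stress=-1]  = 2
Grade = |Mood - Recall|  [with Mood=2, Recall=5]  = 3

3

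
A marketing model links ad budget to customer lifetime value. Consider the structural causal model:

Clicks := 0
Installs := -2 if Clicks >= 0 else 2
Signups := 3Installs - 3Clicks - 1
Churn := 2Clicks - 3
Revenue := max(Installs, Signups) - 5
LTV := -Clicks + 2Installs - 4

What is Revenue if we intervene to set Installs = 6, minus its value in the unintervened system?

19

do(Installs=6) replaces the equation Installs := -2 if Clicks >= 0 else 2 with the constant Installs = 6.
Signups = 3Installs - 3Clicks - 1  [with Installs=6, Clicks=0]  = 17
Revenue = max(Installs, Signups) - 5  [with Installs=6, Signups=17]  = 12
Without intervention: Installs = -2 if Clicks >= 0 else 2  [with Clicks=0]  = -2; Signups = 3Installs - 3Clicks - 1  [with Installs=-2, Clicks=0]  = -7; Revenue = max(Installs, Signups) - 5  [with Installs=-2, Signups=-7]  = -7.
Change = 12 − (-7) = 19.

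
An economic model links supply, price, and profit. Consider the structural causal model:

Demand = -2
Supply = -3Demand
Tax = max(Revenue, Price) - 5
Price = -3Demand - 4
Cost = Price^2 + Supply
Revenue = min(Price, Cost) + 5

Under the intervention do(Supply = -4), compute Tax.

0

The intervention breaks the incoming arrows to Supply: Supply = -3Demand no longer applies, and Supply = -4.
Price = -3Demand - 4  [with Demand=-2]  = 2
Cost = Price^2 + Supply  [with Price=2, Supply=-4]  = 0
Revenue = min(Price, Cost) + 5  [with Price=2, Cost=0]  = 5
Tax = max(Revenue, Price) - 5  [with Revenue=5, Price=2]  = 0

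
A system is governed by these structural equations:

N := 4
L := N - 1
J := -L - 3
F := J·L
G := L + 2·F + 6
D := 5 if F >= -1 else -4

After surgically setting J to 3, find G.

27

do(J=3) replaces the equation J := -L - 3 with the constant J = 3.
L = N - 1  [with N=4]  = 3
F = J·L  [with J=3, L=3]  = 9
G = L + 2·F + 6  [with L=3, F=9]  = 27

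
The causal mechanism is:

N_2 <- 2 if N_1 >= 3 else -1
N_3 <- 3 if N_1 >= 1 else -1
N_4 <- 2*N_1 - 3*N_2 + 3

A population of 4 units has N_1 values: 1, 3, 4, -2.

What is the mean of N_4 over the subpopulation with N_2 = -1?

Observing N_2=-1 restricts to units where N_2's equation naturally yields -1: N_1 ∈ {1, -2}. In that subpopulation N_4 = 8, 2, mean 5.

5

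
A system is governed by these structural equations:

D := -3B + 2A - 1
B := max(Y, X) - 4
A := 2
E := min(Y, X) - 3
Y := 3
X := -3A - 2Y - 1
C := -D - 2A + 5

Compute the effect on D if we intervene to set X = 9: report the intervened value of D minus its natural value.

The intervention breaks the incoming arrows to X: X := -3A - 2Y - 1 no longer applies, and X = 9.
B = max(Y, X) - 4  [with Y=3, X=9]  = 5
D = -3B + 2A - 1  [with B=5, A=2]  = -12
Without intervention: X = -3A - 2Y - 1  [with A=2, Y=3]  = -13; B = max(Y, X) - 4  [with Y=3, X=-13]  = -1; D = -3B + 2A - 1  [with B=-1, A=2]  = 6.
Change = -12 − 6 = -18.

-18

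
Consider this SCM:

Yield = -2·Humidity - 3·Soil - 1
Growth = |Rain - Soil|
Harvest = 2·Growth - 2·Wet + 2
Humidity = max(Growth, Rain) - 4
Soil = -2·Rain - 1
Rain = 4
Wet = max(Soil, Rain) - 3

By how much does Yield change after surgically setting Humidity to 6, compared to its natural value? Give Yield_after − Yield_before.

6

The intervention breaks the incoming arrows to Humidity: Humidity = max(Growth, Rain) - 4 no longer applies, and Humidity = 6.
Soil = -2·Rain - 1  [with Rain=4]  = -9
Yield = -2·Humidity - 3·Soil - 1  [with Humidity=6, Soil=-9]  = 14
Without intervention: Soil = -2·Rain - 1  [with Rain=4]  = -9; Growth = |Rain - Soil|  [with Rain=4, Soil=-9]  = 13; Humidity = max(Growth, Rain) - 4  [with Growth=13, Rain=4]  = 9; Yield = -2·Humidity - 3·Soil - 1  [with Humidity=9, Soil=-9]  = 8.
Change = 14 − 8 = 6.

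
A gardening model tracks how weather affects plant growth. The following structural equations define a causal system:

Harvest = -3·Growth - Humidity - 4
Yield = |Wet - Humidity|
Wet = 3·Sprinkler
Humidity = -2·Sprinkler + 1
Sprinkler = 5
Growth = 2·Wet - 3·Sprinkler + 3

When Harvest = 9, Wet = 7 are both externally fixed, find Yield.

16

The joint intervention fixes Harvest = 9, Wet = 7, removing each variable's own equation.
Humidity = -2·Sprinkler + 1  [with Sprinkler=5]  = -9
Yield = |Wet - Humidity|  [with Wet=7, Humidity=-9]  = 16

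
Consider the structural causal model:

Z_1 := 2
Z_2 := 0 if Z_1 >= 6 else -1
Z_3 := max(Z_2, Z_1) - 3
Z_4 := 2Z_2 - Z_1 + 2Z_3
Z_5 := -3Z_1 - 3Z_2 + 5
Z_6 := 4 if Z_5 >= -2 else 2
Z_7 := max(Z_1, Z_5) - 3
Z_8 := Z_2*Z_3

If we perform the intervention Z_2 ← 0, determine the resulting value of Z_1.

2

Under do(Z_2=0), the mechanism Z_2 := 0 if Z_1 >= 6 else -1 is discarded; Z_2 is fixed at 0.
Z_1 is not downstream of the intervention, so its value is determined by the original equations.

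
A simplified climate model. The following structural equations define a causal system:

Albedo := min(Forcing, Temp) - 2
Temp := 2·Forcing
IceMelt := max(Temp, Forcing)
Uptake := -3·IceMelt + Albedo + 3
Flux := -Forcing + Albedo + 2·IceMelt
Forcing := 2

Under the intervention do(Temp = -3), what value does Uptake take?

-8

Under do(Temp=-3), the mechanism Temp := 2·Forcing is discarded; Temp is fixed at -3.
IceMelt = max(Temp, Forcing)  [with Temp=-3, Forcing=2]  = 2
Albedo = min(Forcing, Temp) - 2  [with Forcing=2, Temp=-3]  = -5
Uptake = -3·IceMelt + Albedo + 3  [with IceMelt=2, Albedo=-5]  = -8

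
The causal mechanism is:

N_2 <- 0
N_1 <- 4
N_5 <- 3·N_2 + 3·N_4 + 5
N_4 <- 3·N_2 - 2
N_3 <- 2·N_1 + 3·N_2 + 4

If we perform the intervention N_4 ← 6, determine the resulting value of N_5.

23

Intervening sets N_4 = 6 and removes its equation (N_4 <- 3·N_2 - 2).
N_5 = 3·N_2 + 3·N_4 + 5  [with N_2=0, N_4=6]  = 23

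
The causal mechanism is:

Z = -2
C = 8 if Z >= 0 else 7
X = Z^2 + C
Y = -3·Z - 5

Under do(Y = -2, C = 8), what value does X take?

Setting Y = -2, C = 8 by intervention discards those variables' equations.
X = Z^2 + C  [with Z=-2, C=8]  = 12

12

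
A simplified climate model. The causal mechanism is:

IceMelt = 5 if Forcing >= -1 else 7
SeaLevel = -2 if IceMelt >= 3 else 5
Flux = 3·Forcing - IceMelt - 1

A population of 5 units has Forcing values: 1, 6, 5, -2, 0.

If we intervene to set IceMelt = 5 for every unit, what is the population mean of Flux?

0

Every unit gets IceMelt=5 under the intervention. Flux values become -3, 12, 9, -12, -6; E[Flux|do(IceMelt=5)] = 0.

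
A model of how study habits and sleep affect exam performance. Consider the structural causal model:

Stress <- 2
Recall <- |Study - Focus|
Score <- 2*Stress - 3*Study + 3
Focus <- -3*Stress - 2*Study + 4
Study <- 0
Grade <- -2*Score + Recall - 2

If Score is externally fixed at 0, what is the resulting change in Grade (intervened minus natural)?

14

Under do(Score=0), the mechanism Score <- 2*Stress - 3*Study + 3 is discarded; Score is fixed at 0.
Focus = -3*Stress - 2*Study + 4  [with Stress=2, Study=0]  = -2
Recall = |Study - Focus|  [with Study=0, Focus=-2]  = 2
Grade = -2*Score + Recall - 2  [with Score=0, Recall=2]  = 0
Without intervention: Focus = -3*Stress - 2*Study + 4  [with Stress=2, Study=0]  = -2; Score = 2*Stress - 3*Study + 3  [with Stress=2, Study=0]  = 7; Recall = |Study - Focus|  [with Study=0, Focus=-2]  = 2; Grade = -2*Score + Recall - 2  [with Score=7, Recall=2]  = -14.
Change = 0 − (-14) = 14.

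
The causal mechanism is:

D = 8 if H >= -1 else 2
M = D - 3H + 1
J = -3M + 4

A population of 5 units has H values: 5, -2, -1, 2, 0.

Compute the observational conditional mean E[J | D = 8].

-9.5

E[J|D=8] averages over only the 4 units with D=8 (H = 5, -1, 2, 0): J = 22, -32, -5, -23, mean -9.5.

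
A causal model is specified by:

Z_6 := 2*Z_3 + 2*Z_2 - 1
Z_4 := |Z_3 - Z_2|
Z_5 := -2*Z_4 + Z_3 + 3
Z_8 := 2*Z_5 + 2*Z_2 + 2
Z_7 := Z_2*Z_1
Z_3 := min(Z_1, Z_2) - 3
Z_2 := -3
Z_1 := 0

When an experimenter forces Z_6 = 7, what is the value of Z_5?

-9

do(Z_6=7) replaces the equation Z_6 := 2*Z_3 + 2*Z_2 - 1 with the constant Z_6 = 7.
Since Z_5 is not a descendant of the intervened variable, it is unaffected.
Z_3 = min(Z_1, Z_2) - 3  [with Z_1=0, Z_2=-3]  = -6
Z_4 = |Z_3 - Z_2|  [with Z_3=-6, Z_2=-3]  = 3
Z_5 = -2*Z_4 + Z_3 + 3  [with Z_4=3, Z_3=-6]  = -9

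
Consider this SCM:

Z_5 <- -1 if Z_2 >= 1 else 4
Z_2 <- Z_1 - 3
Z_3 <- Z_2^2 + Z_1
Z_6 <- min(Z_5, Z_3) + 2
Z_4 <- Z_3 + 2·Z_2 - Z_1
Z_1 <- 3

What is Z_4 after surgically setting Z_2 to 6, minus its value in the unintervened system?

Under do(Z_2=6), the mechanism Z_2 <- Z_1 - 3 is discarded; Z_2 is fixed at 6.
Z_3 = Z_2^2 + Z_1  [with Z_2=6, Z_1=3]  = 39
Z_4 = Z_3 + 2·Z_2 - Z_1  [with Z_3=39, Z_2=6, Z_1=3]  = 48
Without intervention: Z_2 = Z_1 - 3  [with Z_1=3]  = 0; Z_3 = Z_2^2 + Z_1  [with Z_2=0, Z_1=3]  = 3; Z_4 = Z_3 + 2·Z_2 - Z_1  [with Z_3=3, Z_2=0, Z_1=3]  = 0.
Change = 48 − 0 = 48.

48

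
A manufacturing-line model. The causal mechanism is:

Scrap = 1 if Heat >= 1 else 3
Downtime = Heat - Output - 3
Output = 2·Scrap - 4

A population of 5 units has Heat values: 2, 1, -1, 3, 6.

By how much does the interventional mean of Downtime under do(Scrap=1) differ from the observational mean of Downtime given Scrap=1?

Under do(Scrap=1), Scrap's equation is replaced by Scrap=1 for every unit. Per-unit Downtime: 1, 0, -2, 2, 5. Mean = 1.2.
Observing Scrap=1 restricts to units where Scrap's equation naturally yields 1: Heat ∈ {2, 1, 3, 6}. In that subpopulation Downtime = 1, 0, 2, 5, mean 2.
Difference = 1.2 − 2 = -0.8.

-0.8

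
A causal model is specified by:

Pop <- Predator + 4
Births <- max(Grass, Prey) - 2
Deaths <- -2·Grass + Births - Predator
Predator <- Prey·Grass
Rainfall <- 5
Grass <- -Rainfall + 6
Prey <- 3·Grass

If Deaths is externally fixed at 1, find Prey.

do(Deaths=1) replaces the equation Deaths <- -2·Grass + Births - Predator with the constant Deaths = 1.
Prey is not downstream of the intervention, so its value is determined by the original equations.
Grass = -Rainfall + 6  [with Rainfall=5]  = 1
Prey = 3·Grass  [with Grass=1]  = 3

3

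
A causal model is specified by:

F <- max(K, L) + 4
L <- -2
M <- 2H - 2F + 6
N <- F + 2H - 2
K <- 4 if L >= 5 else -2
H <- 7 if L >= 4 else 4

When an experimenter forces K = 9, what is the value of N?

do(K=9) replaces the equation K <- 4 if L >= 5 else -2 with the constant K = 9.
F = max(K, L) + 4  [with K=9, L=-2]  = 13
H = 7 if L >= 4 else 4  [with L=-2]  = 4
N = F + 2H - 2  [with F=13, H=4]  = 19

19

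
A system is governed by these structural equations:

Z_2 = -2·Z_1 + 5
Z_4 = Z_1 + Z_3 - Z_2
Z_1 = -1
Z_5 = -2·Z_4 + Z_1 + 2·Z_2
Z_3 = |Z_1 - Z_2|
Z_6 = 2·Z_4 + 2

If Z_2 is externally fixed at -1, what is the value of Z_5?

do(Z_2=-1) replaces the equation Z_2 = -2·Z_1 + 5 with the constant Z_2 = -1.
Z_3 = |Z_1 - Z_2|  [with Z_1=-1, Z_2=-1]  = 0
Z_4 = Z_1 + Z_3 - Z_2  [with Z_1=-1, Z_3=0, Z_2=-1]  = 0
Z_5 = -2·Z_4 + Z_1 + 2·Z_2  [with Z_4=0, Z_1=-1, Z_2=-1]  = -3

-3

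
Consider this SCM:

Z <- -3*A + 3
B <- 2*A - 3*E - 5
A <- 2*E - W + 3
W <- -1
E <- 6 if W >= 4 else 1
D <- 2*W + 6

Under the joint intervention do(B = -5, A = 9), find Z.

The joint intervention fixes B = -5, A = 9, removing each variable's own equation.
Z = -3*A + 3  [with A=9]  = -24

-24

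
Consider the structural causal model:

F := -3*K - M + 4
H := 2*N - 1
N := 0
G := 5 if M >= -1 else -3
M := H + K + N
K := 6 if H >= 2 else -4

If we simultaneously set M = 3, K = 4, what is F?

-11

The joint intervention fixes M = 3, K = 4, removing each variable's own equation.
F = -3*K - M + 4  [with K=4, M=3]  = -11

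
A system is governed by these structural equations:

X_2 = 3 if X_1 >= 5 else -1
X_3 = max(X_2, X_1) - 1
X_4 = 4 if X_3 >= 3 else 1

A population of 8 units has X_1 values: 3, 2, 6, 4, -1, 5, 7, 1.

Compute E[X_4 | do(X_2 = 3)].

do(X_2=3) breaks X_2's dependence on X_1. With X_2=3 fixed, X_4 across the units is 1, 1, 4, 4, 1, 4, 4, 1, mean 2.5.

2.5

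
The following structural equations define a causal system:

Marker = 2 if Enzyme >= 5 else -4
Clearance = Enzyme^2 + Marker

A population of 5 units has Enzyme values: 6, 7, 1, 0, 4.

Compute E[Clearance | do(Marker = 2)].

22.4

The intervention sets Marker=2 in all 5 units regardless of Enzyme. Recomputing Clearance per unit gives 38, 51, 3, 2, 18; average 22.4.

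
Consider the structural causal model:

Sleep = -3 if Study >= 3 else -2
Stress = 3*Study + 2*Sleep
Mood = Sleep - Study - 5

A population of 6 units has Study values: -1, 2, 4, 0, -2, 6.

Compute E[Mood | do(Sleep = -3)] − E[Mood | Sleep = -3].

3.5

Under do(Sleep=-3), Sleep's equation is replaced by Sleep=-3 for every unit. Per-unit Mood: -7, -10, -12, -8, -6, -14. Mean = -9.5.
Observing Sleep=-3 restricts to units where Sleep's equation naturally yields -3: Study ∈ {4, 6}. In that subpopulation Mood = -12, -14, mean -13.
Difference = -9.5 − (-13) = 3.5.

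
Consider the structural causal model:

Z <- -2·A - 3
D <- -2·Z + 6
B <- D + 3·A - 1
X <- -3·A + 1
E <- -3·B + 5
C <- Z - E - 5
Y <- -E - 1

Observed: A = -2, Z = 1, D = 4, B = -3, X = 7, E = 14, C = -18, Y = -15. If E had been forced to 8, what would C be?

Intervening sets E = 8 and removes its equation (E <- -3·B + 5).
Z = -2·A - 3  [with A=-2]  = 1
C = Z - E - 5  [with Z=1, E=8]  = -12

-12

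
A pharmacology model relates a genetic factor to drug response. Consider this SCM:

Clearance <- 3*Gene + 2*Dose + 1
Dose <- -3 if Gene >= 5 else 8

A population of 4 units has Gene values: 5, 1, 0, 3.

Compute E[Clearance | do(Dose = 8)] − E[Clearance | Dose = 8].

The intervention sets Dose=8 in all 4 units regardless of Gene. Recomputing Clearance per unit gives 32, 20, 17, 26; average 23.75.
Observing Dose=8 restricts to units where Dose's equation naturally yields 8: Gene ∈ {1, 0, 3}. In that subpopulation Clearance = 20, 17, 26, mean 21.
Difference = 23.75 − 21 = 2.75.

2.75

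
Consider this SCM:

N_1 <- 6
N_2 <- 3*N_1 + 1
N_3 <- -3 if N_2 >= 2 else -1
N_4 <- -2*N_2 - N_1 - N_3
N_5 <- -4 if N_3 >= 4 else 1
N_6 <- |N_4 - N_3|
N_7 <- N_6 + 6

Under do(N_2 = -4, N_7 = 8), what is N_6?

Under do(N_2 = -4, N_7 = 8), each intervened variable's structural equation is replaced by its fixed value.
N_3 = -3 if N_2 >= 2 else -1  [with N_2=-4]  = -1
N_4 = -2*N_2 - N_1 - N_3  [with N_2=-4, N_1=6, N_3=-1]  = 3
N_6 = |N_4 - N_3|  [with N_4=3, N_3=-1]  = 4

4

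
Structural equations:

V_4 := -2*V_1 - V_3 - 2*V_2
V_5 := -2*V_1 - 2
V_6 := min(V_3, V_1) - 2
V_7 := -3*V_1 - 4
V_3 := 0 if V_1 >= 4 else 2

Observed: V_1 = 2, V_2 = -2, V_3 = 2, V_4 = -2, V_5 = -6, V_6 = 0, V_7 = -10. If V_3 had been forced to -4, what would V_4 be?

The intervention breaks the incoming arrows to V_3: V_3 := 0 if V_1 >= 4 else 2 no longer applies, and V_3 = -4.
V_4 = -2*V_1 - V_3 - 2*V_2  [with V_1=2, V_3=-4, V_2=-2]  = 4

4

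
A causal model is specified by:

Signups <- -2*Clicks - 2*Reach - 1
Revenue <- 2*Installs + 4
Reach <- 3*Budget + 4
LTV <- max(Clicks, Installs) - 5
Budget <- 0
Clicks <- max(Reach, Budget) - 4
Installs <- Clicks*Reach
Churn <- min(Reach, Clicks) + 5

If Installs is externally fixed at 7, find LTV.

2

do(Installs=7) replaces the equation Installs <- Clicks*Reach with the constant Installs = 7.
Reach = 3*Budget + 4  [with Budget=0]  = 4
Clicks = max(Reach, Budget) - 4  [with Reach=4, Budget=0]  = 0
LTV = max(Clicks, Installs) - 5  [with Clicks=0, Installs=7]  = 2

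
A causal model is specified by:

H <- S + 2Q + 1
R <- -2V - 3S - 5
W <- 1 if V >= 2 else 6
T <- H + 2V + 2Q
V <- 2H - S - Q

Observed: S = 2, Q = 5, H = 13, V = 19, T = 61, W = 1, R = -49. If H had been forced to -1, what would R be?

7

The intervention breaks the incoming arrows to H: H <- S + 2Q + 1 no longer applies, and H = -1.
V = 2H - S - Q  [with H=-1, S=2, Q=5]  = -9
R = -2V - 3S - 5  [with V=-9, S=2]  = 7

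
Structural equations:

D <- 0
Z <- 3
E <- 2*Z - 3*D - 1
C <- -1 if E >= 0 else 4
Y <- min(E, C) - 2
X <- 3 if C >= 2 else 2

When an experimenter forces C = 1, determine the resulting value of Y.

-1

Intervening sets C = 1 and removes its equation (C <- -1 if E >= 0 else 4).
E = 2*Z - 3*D - 1  [with Z=3, D=0]  = 5
Y = min(E, C) - 2  [with E=5, C=1]  = -1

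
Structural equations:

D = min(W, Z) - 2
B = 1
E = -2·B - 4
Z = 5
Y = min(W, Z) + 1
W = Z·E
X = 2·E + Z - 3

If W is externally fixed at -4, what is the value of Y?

-3

The intervention breaks the incoming arrows to W: W = Z·E no longer applies, and W = -4.
Y = min(W, Z) + 1  [with W=-4, Z=5]  = -3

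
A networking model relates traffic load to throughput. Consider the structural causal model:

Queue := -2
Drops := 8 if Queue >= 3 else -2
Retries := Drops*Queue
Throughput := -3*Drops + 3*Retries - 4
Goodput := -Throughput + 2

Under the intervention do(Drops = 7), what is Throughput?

-67

Under do(Drops=7), the mechanism Drops := 8 if Queue >= 3 else -2 is discarded; Drops is fixed at 7.
Retries = Drops*Queue  [with Drops=7, Queue=-2]  = -14
Throughput = -3*Drops + 3*Retries - 4  [with Drops=7, Retries=-14]  = -67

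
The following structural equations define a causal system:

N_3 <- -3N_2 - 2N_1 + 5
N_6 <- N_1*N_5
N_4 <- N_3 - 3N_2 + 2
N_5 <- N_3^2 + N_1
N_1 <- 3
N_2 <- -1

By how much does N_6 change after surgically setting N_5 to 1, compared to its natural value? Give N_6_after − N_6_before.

The intervention breaks the incoming arrows to N_5: N_5 <- N_3^2 + N_1 no longer applies, and N_5 = 1.
N_6 = N_1*N_5  [with N_1=3, N_5=1]  = 3
Without intervention: N_3 = -3N_2 - 2N_1 + 5  [with N_2=-1, N_1=3]  = 2; N_5 = N_3^2 + N_1  [with N_3=2, N_1=3]  = 7; N_6 = N_1*N_5  [with N_1=3, N_5=7]  = 21.
Change = 3 − 21 = -18.

-18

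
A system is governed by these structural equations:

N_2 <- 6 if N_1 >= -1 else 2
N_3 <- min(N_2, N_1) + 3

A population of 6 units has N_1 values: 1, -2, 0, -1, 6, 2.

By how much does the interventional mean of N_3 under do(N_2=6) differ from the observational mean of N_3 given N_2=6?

The intervention sets N_2=6 in all 6 units regardless of N_1. Recomputing N_3 per unit gives 4, 1, 3, 2, 9, 5; average 4.
Conditioning on N_2=6 selects the 5 unit(s) with N_1 ∈ {1, 0, -1, 6, 2}. Their N_3 values: 4, 3, 2, 9, 5. Mean = 4.6.
Difference = 4 − 4.6 = -0.6.

-0.6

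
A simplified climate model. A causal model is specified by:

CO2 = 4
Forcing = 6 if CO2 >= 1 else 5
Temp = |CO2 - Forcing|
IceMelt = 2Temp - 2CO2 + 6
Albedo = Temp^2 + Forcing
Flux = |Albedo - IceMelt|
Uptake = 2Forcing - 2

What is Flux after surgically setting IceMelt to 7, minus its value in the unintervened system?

Under do(IceMelt=7), the mechanism IceMelt = 2Temp - 2CO2 + 6 is discarded; IceMelt is fixed at 7.
Forcing = 6 if CO2 >= 1 else 5  [with CO2=4]  = 6
Temp = |CO2 - Forcing|  [with CO2=4, Forcing=6]  = 2
Albedo = Temp^2 + Forcing  [with Temp=2, Forcing=6]  = 10
Flux = |Albedo - IceMelt|  [with Albedo=10, IceMelt=7]  = 3
Without intervention: Forcing = 6 if CO2 >= 1 else 5  [with CO2=4]  = 6; Temp = |CO2 - Forcing|  [with CO2=4, Forcing=6]  = 2; IceMelt = 2Temp - 2CO2 + 6  [with Temp=2, CO2=4]  = 2; Albedo = Temp^2 + Forcing  [with Temp=2, Forcing=6]  = 10; Flux = |Albedo - IceMelt|  [with Albedo=10, IceMelt=2]  = 8.
Change = 3 − 8 = -5.

-5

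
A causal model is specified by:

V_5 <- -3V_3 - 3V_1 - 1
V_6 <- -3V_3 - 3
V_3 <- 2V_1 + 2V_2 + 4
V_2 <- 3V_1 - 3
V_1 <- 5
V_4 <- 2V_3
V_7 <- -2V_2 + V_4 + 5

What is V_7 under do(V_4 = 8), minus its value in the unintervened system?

The intervention breaks the incoming arrows to V_4: V_4 <- 2V_3 no longer applies, and V_4 = 8.
V_2 = 3V_1 - 3  [with V_1=5]  = 12
V_7 = -2V_2 + V_4 + 5  [with V_2=12, V_4=8]  = -11
Without intervention: V_2 = 3V_1 - 3  [with V_1=5]  = 12; V_3 = 2V_1 + 2V_2 + 4  [with V_1=5, V_2=12]  = 38; V_4 = 2V_3  [with V_3=38]  = 76; V_7 = -2V_2 + V_4 + 5  [with V_2=12, V_4=76]  = 57.
Change = -11 − 57 = -68.

-68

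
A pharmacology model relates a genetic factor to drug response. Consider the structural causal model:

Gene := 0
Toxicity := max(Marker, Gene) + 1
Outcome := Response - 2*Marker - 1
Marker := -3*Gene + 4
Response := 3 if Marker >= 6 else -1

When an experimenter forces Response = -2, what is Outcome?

-11

do(Response=-2) replaces the equation Response := 3 if Marker >= 6 else -1 with the constant Response = -2.
Marker = -3*Gene + 4  [with Gene=0]  = 4
Outcome = Response - 2*Marker - 1  [with Response=-2, Marker=4]  = -11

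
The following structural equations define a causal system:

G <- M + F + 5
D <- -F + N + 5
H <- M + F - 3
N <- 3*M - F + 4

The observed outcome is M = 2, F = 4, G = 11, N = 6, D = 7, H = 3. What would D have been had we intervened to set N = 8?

Intervening sets N = 8 and removes its equation (N <- 3*M - F + 4).
D = -F + N + 5  [with F=4, N=8]  = 9

9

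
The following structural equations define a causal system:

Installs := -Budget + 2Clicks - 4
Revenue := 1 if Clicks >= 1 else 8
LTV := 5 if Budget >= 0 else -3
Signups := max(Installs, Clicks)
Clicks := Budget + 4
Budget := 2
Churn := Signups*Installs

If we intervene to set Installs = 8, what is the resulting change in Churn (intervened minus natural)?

28

do(Installs=8) replaces the equation Installs := -Budget + 2Clicks - 4 with the constant Installs = 8.
Clicks = Budget + 4  [with Budget=2]  = 6
Signups = max(Installs, Clicks)  [with Installs=8, Clicks=6]  = 8
Churn = Signups*Installs  [with Signups=8, Installs=8]  = 64
Without intervention: Clicks = Budget + 4  [with Budget=2]  = 6; Installs = -Budget + 2Clicks - 4  [with Budget=2, Clicks=6]  = 6; Signups = max(Installs, Clicks)  [with Installs=6, Clicks=6]  = 6; Churn = Signups*Installs  [with Signups=6, Installs=6]  = 36.
Change = 64 − 36 = 28.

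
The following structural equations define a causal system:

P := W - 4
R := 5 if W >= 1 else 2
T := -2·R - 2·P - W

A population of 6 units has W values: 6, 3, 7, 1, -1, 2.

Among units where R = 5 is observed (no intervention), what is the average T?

-13.4

Observing R=5 restricts to units where R's equation naturally yields 5: W ∈ {6, 3, 7, 1, 2}. In that subpopulation T = -20, -11, -23, -5, -8, mean -13.4.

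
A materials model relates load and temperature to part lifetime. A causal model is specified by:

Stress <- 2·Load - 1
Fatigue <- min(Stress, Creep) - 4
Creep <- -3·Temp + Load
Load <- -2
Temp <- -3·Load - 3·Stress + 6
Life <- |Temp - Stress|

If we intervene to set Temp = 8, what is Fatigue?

-30

do(Temp=8) replaces the equation Temp <- -3·Load - 3·Stress + 6 with the constant Temp = 8.
Stress = 2·Load - 1  [with Load=-2]  = -5
Creep = -3·Temp + Load  [with Temp=8, Load=-2]  = -26
Fatigue = min(Stress, Creep) - 4  [with Stress=-5, Creep=-26]  = -30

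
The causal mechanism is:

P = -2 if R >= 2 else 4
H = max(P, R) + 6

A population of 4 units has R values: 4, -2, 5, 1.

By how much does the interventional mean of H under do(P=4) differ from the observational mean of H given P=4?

0.25

Under do(P=4), P's equation is replaced by P=4 for every unit. Per-unit H: 10, 10, 11, 10. Mean = 10.25.
Observing P=4 restricts to units where P's equation naturally yields 4: R ∈ {-2, 1}. In that subpopulation H = 10, 10, mean 10.
Difference = 10.25 − 10 = 0.25.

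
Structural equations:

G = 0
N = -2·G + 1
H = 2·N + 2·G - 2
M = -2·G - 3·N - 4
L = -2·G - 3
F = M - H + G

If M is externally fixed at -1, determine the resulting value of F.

Under do(M=-1), the mechanism M = -2·G - 3·N - 4 is discarded; M is fixed at -1.
N = -2·G + 1  [with G=0]  = 1
H = 2·N + 2·G - 2  [with N=1, G=0]  = 0
F = M - H + G  [with M=-1, H=0, G=0]  = -1

-1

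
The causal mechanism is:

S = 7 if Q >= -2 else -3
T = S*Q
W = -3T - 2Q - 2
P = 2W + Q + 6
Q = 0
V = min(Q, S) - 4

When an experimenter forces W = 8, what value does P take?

22

The intervention breaks the incoming arrows to W: W = -3T - 2Q - 2 no longer applies, and W = 8.
P = 2W + Q + 6  [with W=8, Q=0]  = 22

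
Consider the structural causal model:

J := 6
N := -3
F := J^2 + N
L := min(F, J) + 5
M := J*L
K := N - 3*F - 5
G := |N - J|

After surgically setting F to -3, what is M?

12

do(F=-3) replaces the equation F := J^2 + N with the constant F = -3.
L = min(F, J) + 5  [with F=-3, J=6]  = 2
M = J*L  [with J=6, L=2]  = 12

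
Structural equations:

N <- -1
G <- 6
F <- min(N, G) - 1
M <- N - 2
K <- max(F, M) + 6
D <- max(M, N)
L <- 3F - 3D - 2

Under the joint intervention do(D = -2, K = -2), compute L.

Setting D = -2, K = -2 by intervention discards those variables' equations.
F = min(N, G) - 1  [with N=-1, G=6]  = -2
L = 3F - 3D - 2  [with F=-2, D=-2]  = -2

-2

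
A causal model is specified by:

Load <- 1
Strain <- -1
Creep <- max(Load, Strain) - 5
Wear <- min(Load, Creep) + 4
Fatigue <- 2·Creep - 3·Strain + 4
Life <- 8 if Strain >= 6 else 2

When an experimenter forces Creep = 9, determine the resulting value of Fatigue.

do(Creep=9) replaces the equation Creep <- max(Load, Strain) - 5 with the constant Creep = 9.
Fatigue = 2·Creep - 3·Strain + 4  [with Creep=9, Strain=-1]  = 25

25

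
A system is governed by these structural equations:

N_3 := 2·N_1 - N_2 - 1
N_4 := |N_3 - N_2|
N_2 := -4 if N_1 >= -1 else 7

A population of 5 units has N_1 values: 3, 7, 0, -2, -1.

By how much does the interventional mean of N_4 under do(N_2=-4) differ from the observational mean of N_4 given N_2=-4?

do(N_2=-4) breaks N_2's dependence on N_1. With N_2=-4 fixed, N_4 across the units is 13, 21, 7, 3, 5, mean 9.8.
Observing N_2=-4 restricts to units where N_2's equation naturally yields -4: N_1 ∈ {3, 7, 0, -1}. In that subpopulation N_4 = 13, 21, 7, 5, mean 11.5.
Difference = 9.8 − 11.5 = -1.7.

-1.7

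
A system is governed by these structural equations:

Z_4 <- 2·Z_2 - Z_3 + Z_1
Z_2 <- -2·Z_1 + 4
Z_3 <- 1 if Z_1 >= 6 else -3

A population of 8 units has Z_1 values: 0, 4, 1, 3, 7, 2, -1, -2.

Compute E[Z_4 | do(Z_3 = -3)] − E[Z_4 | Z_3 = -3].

-2.25

Every unit gets Z_3=-3 under the intervention. Z_4 values become 11, -1, 8, 2, -10, 5, 14, 17; E[Z_4|do(Z_3=-3)] = 5.75.
E[Z_4|Z_3=-3] averages over only the 7 units with Z_3=-3 (Z_1 = 0, 4, 1, 3, 2, -1, -2): Z_4 = 11, -1, 8, 2, 5, 14, 17, mean 8.
Difference = 5.75 − 8 = -2.25.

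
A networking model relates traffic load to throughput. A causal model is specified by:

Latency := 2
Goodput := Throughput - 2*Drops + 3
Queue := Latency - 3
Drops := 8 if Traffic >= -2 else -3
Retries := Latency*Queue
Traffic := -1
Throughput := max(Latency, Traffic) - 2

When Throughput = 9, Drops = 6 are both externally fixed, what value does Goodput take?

Under do(Throughput = 9, Drops = 6), each intervened variable's structural equation is replaced by its fixed value.
Goodput = Throughput - 2*Drops + 3  [with Throughput=9, Drops=6]  = 0

0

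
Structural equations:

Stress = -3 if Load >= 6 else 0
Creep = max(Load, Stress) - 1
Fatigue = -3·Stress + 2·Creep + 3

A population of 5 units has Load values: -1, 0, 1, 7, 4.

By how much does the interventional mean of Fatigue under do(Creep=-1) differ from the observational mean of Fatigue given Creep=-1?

1.8

Under do(Creep=-1), Creep's equation is replaced by Creep=-1 for every unit. Per-unit Fatigue: 1, 1, 1, 10, 1. Mean = 2.8.
E[Fatigue|Creep=-1] averages over only the 2 units with Creep=-1 (Load = -1, 0): Fatigue = 1, 1, mean 1.
Difference = 2.8 − 1 = 1.8.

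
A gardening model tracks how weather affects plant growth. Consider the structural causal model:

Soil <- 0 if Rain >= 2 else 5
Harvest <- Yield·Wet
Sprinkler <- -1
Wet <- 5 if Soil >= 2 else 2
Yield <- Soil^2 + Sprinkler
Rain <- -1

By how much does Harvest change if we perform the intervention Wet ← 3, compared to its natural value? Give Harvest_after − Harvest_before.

-48

Under do(Wet=3), the mechanism Wet <- 5 if Soil >= 2 else 2 is discarded; Wet is fixed at 3.
Soil = 0 if Rain >= 2 else 5  [with Rain=-1]  = 5
Yield = Soil^2 + Sprinkler  [with Soil=5, Sprinkler=-1]  = 24
Harvest = Yield·Wet  [with Yield=24, Wet=3]  = 72
Without intervention: Soil = 0 if Rain >= 2 else 5  [with Rain=-1]  = 5; Wet = 5 if Soil >= 2 else 2  [with Soil=5]  = 5; Yield = Soil^2 + Sprinkler  [with Soil=5, Sprinkler=-1]  = 24; Harvest = Yield·Wet  [with Yield=24, Wet=5]  = 120.
Change = 72 − 120 = -48.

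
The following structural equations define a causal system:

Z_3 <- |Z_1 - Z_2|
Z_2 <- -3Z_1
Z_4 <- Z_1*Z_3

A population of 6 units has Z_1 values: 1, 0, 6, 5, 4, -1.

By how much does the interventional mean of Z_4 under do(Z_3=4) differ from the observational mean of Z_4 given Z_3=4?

10

do(Z_3=4) breaks Z_3's dependence on Z_1. With Z_3=4 fixed, Z_4 across the units is 4, 0, 24, 20, 16, -4, mean 10.
Observing Z_3=4 restricts to units where Z_3's equation naturally yields 4: Z_1 ∈ {1, -1}. In that subpopulation Z_4 = 4, -4, mean 0.
Difference = 10 − 0 = 10.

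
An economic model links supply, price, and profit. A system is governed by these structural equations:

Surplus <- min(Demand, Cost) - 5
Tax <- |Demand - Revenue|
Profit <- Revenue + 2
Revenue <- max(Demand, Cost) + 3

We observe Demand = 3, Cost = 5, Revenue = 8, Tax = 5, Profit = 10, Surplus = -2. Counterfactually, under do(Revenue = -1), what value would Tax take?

4

The intervention breaks the incoming arrows to Revenue: Revenue <- max(Demand, Cost) + 3 no longer applies, and Revenue = -1.
Tax = |Demand - Revenue|  [with Demand=3, Revenue=-1]  = 4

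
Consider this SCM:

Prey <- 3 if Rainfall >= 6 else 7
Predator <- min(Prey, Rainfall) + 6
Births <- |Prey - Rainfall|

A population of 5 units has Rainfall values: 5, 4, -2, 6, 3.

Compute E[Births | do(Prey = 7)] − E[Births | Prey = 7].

Every unit gets Prey=7 under the intervention. Births values become 2, 3, 9, 1, 4; E[Births|do(Prey=7)] = 3.8.
E[Births|Prey=7] averages over only the 4 units with Prey=7 (Rainfall = 5, 4, -2, 3): Births = 2, 3, 9, 4, mean 4.5.
Difference = 3.8 − 4.5 = -0.7.

-0.7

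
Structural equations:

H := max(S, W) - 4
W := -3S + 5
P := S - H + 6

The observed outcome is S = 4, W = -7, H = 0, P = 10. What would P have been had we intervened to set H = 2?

The intervention breaks the incoming arrows to H: H := max(S, W) - 4 no longer applies, and H = 2.
P = S - H + 6  [with S=4, H=2]  = 8

8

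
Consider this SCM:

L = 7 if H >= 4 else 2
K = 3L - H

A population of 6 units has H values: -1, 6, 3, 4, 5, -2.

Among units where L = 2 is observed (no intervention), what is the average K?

Observing L=2 restricts to units where L's equation naturally yields 2: H ∈ {-1, 3, -2}. In that subpopulation K = 7, 3, 8, mean 6.

6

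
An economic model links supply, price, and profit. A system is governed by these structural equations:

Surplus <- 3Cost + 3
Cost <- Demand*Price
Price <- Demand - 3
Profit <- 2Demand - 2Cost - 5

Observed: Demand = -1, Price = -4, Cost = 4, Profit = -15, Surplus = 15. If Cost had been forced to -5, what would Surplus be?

-12

do(Cost=-5) replaces the equation Cost <- Demand*Price with the constant Cost = -5.
Surplus = 3Cost + 3  [with Cost=-5]  = -12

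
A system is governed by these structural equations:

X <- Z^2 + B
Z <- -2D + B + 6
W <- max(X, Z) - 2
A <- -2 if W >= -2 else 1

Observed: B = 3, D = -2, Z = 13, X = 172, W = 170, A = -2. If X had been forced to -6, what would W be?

11

Intervening sets X = -6 and removes its equation (X <- Z^2 + B).
Z = -2D + B + 6  [with D=-2, B=3]  = 13
W = max(X, Z) - 2  [with X=-6, Z=13]  = 11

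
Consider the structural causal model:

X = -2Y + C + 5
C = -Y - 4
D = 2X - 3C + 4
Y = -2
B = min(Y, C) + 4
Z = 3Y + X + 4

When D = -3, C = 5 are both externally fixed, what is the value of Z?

12

The joint intervention fixes D = -3, C = 5, removing each variable's own equation.
X = -2Y + C + 5  [with Y=-2, C=5]  = 14
Z = 3Y + X + 4  [with Y=-2, X=14]  = 12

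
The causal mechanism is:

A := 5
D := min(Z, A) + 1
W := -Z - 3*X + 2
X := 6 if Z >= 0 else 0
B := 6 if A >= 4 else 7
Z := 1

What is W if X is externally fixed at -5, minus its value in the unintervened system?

33

The intervention breaks the incoming arrows to X: X := 6 if Z >= 0 else 0 no longer applies, and X = -5.
W = -Z - 3*X + 2  [with Z=1, X=-5]  = 16
Without intervention: X = 6 if Z >= 0 else 0  [with Z=1]  = 6; W = -Z - 3*X + 2  [with Z=1, X=6]  = -17.
Change = 16 − (-17) = 33.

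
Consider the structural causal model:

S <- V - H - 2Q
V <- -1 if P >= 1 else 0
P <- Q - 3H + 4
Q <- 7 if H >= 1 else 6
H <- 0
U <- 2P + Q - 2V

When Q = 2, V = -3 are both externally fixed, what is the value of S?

Setting Q = 2, V = -3 by intervention discards those variables' equations.
S = V - H - 2Q  [with V=-3, H=0, Q=2]  = -7

-7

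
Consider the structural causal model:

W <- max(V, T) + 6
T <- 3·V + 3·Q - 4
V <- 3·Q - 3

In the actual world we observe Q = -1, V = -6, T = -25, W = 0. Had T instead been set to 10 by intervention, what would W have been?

The intervention breaks the incoming arrows to T: T <- 3·V + 3·Q - 4 no longer applies, and T = 10.
V = 3·Q - 3  [with Q=-1]  = -6
W = max(V, T) + 6  [with V=-6, T=10]  = 16

16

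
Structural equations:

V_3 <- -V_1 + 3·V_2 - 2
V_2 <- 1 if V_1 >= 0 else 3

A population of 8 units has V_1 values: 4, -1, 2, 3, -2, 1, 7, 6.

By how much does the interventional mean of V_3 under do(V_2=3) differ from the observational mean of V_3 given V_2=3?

-4

do(V_2=3) breaks V_2's dependence on V_1. With V_2=3 fixed, V_3 across the units is 3, 8, 5, 4, 9, 6, 0, 1, mean 4.5.
E[V_3|V_2=3] averages over only the 2 units with V_2=3 (V_1 = -1, -2): V_3 = 8, 9, mean 8.5.
Difference = 4.5 − 8.5 = -4.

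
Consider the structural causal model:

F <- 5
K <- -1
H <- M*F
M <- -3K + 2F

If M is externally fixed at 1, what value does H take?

The intervention breaks the incoming arrows to M: M <- -3K + 2F no longer applies, and M = 1.
H = M*F  [with M=1, F=5]  = 5

5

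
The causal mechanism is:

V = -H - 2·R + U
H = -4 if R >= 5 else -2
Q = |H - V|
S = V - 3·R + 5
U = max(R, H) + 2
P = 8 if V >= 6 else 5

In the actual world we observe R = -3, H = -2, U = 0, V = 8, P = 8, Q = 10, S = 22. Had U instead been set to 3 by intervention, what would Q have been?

13

The intervention breaks the incoming arrows to U: U = max(R, H) + 2 no longer applies, and U = 3.
H = -4 if R >= 5 else -2  [with R=-3]  = -2
V = -H - 2·R + U  [with H=-2, R=-3, U=3]  = 11
Q = |H - V|  [with H=-2, V=11]  = 13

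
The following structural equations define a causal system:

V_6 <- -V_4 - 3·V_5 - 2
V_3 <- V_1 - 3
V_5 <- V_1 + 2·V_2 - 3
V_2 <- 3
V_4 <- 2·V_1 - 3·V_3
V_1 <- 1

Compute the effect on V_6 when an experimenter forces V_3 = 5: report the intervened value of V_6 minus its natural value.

The intervention breaks the incoming arrows to V_3: V_3 <- V_1 - 3 no longer applies, and V_3 = 5.
V_4 = 2·V_1 - 3·V_3  [with V_1=1, V_3=5]  = -13
V_5 = V_1 + 2·V_2 - 3  [with V_1=1, V_2=3]  = 4
V_6 = -V_4 - 3·V_5 - 2  [with V_4=-13, V_5=4]  = -1
Without intervention: V_3 = V_1 - 3  [with V_1=1]  = -2; V_4 = 2·V_1 - 3·V_3  [with V_1=1, V_3=-2]  = 8; V_5 = V_1 + 2·V_2 - 3  [with V_1=1, V_2=3]  = 4; V_6 = -V_4 - 3·V_5 - 2  [with V_4=8, V_5=4]  = -22.
Change = -1 − (-22) = 21.

21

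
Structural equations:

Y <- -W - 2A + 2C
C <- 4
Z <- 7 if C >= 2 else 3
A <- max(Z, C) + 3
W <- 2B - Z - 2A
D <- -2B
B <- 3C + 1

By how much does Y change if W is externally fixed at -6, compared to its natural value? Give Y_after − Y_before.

5

The intervention breaks the incoming arrows to W: W <- 2B - Z - 2A no longer applies, and W = -6.
Z = 7 if C >= 2 else 3  [with C=4]  = 7
A = max(Z, C) + 3  [with Z=7, C=4]  = 10
Y = -W - 2A + 2C  [with W=-6, A=10, C=4]  = -6
Without intervention: Z = 7 if C >= 2 else 3  [with C=4]  = 7; A = max(Z, C) + 3  [with Z=7, C=4]  = 10; B = 3C + 1  [with C=4]  = 13; W = 2B - Z - 2A  [with B=13, Z=7, A=10]  = -1; Y = -W - 2A + 2C  [with W=-1, A=10, C=4]  = -11.
Change = -6 − (-11) = 5.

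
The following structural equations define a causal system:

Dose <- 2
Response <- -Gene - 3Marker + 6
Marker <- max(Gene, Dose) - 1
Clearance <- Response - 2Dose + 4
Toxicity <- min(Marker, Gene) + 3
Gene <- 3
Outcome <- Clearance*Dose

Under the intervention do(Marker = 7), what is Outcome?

-36

The intervention breaks the incoming arrows to Marker: Marker <- max(Gene, Dose) - 1 no longer applies, and Marker = 7.
Response = -Gene - 3Marker + 6  [with Gene=3, Marker=7]  = -18
Clearance = Response - 2Dose + 4  [with Response=-18, Dose=2]  = -18
Outcome = Clearance*Dose  [with Clearance=-18, Dose=2]  = -36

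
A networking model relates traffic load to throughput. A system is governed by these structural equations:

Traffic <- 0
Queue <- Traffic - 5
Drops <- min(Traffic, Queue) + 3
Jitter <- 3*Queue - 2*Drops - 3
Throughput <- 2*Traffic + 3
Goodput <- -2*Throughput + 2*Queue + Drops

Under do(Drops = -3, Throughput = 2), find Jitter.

-12

The joint intervention fixes Drops = -3, Throughput = 2, removing each variable's own equation.
Queue = Traffic - 5  [with Traffic=0]  = -5
Jitter = 3*Queue - 2*Drops - 3  [with Queue=-5, Drops=-3]  = -12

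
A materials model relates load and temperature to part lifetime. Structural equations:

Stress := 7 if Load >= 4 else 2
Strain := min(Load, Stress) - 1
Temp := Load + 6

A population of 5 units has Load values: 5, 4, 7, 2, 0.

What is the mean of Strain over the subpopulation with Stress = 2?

Conditioning on Stress=2 selects the 2 unit(s) with Load ∈ {2, 0}. Their Strain values: 1, -1. Mean = 0.

0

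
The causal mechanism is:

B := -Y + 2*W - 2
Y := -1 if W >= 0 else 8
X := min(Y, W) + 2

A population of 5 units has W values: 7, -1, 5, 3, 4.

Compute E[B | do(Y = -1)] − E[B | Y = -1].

-2.3

The intervention sets Y=-1 in all 5 units regardless of W. Recomputing B per unit gives 13, -3, 9, 5, 7; average 6.2.
Conditioning on Y=-1 selects the 4 unit(s) with W ∈ {7, 5, 3, 4}. Their B values: 13, 9, 5, 7. Mean = 8.5.
Difference = 6.2 − 8.5 = -2.3.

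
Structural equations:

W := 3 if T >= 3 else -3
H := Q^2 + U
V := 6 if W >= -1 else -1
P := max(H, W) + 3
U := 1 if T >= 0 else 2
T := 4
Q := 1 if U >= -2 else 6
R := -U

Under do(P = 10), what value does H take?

2

Intervening sets P = 10 and removes its equation (P := max(H, W) + 3).
Since H is not a descendant of the intervened variable, it is unaffected.
U = 1 if T >= 0 else 2  [with T=4]  = 1
Q = 1 if U >= -2 else 6  [with U=1]  = 1
H = Q^2 + U  [with Q=1, U=1]  = 2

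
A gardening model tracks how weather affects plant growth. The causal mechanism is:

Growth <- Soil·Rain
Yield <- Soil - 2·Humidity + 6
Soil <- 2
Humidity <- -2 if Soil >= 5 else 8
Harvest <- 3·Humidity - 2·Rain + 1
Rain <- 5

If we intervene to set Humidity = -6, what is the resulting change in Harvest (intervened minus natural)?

-42

Under do(Humidity=-6), the mechanism Humidity <- -2 if Soil >= 5 else 8 is discarded; Humidity is fixed at -6.
Harvest = 3·Humidity - 2·Rain + 1  [with Humidity=-6, Rain=5]  = -27
Without intervention: Humidity = -2 if Soil >= 5 else 8  [with Soil=2]  = 8; Harvest = 3·Humidity - 2·Rain + 1  [with Humidity=8, Rain=5]  = 15.
Change = -27 − 15 = -42.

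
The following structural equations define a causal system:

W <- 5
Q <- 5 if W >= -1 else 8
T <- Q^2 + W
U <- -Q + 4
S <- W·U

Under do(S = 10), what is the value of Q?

5

Under do(S=10), the mechanism S <- W·U is discarded; S is fixed at 10.
No directed path runs from S to Q, so Q keeps its natural value.
Q = 5 if W >= -1 else 8  [with W=5]  = 5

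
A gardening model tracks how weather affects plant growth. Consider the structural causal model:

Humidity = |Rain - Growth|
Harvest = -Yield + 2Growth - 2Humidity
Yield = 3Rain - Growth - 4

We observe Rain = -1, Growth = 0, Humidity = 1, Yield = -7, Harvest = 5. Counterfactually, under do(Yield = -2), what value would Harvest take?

0

Intervening sets Yield = -2 and removes its equation (Yield = 3Rain - Growth - 4).
Humidity = |Rain - Growth|  [with Rain=-1, Growth=0]  = 1
Harvest = -Yield + 2Growth - 2Humidity  [with Yield=-2, Growth=0, Humidity=1]  = 0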